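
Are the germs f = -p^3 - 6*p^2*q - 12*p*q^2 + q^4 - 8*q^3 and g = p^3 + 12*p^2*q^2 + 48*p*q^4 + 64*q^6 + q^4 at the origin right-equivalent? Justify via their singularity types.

The Hessian of f at 0 has rank 0. Corank 2; j^3 = -(p + 2*q)^3 is a perfect cube, so E-series; the 4-jet and mu = 6 give E_6. The Hessian of g at 0 has rank 0. Corank 2; j^3 = p^3 is a perfect cube, so E-series; the 4-jet and mu = 6 give E_6. Both have type E_6, hence right-equivalent.

Yes.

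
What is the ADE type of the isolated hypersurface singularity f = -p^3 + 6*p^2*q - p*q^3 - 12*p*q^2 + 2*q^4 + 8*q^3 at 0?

E_7

The Hessian of f at 0 has rank 0. Corank 2; j^3 = -(p - 2*q)^3 is a perfect cube, so E-series; the 4-jet and mu = 7 give E_7.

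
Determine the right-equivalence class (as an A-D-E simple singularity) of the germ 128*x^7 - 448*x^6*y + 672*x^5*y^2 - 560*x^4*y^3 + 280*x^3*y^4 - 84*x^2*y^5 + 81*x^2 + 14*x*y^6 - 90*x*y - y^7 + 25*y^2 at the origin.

A6

The Hessian of f at 0 has rank 1. Corank 1: A-series; mu = 6 gives A_6.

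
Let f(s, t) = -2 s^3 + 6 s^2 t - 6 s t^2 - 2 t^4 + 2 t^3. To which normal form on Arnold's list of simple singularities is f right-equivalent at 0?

E_{6}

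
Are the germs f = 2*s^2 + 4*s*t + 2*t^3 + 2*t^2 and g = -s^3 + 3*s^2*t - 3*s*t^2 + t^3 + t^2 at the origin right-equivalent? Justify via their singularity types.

Yes.

The Hessian of f at 0 is [[4, 4], [4, 4]] with rank 1, so corank 1. A Groebner basis of the Jacobian ideal J(f) in C{s,t} is {t^2, s + t}; counting standard monomials gives mu = 2. Corank 1: A-series; mu = 2 gives A_2. The Hessian of g at 0 is [[0, 0], [0, 2]] with rank 1, so corank 1. A Groebner basis of the Jacobian ideal J(g) in C{s,t} is {s^2, t}; counting standard monomials gives mu = 2. Corank 1: A-series; mu = 2 gives A_2. Both have type A_2, hence right-equivalent.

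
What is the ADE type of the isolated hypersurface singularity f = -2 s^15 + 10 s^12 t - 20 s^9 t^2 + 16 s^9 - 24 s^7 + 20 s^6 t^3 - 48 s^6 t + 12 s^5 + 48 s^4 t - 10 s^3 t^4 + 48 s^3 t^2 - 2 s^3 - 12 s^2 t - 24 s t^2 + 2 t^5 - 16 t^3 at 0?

E_8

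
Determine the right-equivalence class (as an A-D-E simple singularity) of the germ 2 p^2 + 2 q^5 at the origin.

The Hessian of f at 0 is [[4, 0], [0, 0]] with rank 1, so corank 1. A Groebner basis of the Jacobian ideal J(f) in C{p,q} is {q^4, p}; counting standard monomials gives mu = 4. Corank 1: A-series; mu = 4 gives A_4.

A_{4}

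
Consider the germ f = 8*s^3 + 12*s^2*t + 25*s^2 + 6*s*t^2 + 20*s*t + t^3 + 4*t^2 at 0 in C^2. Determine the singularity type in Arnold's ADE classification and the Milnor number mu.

Type A_2, Milnor number mu = 2.

The Hessian of f at 0 has rank 1. Corank 1: A-series; mu = 2 gives A_2.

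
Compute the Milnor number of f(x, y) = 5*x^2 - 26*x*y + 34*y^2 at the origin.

1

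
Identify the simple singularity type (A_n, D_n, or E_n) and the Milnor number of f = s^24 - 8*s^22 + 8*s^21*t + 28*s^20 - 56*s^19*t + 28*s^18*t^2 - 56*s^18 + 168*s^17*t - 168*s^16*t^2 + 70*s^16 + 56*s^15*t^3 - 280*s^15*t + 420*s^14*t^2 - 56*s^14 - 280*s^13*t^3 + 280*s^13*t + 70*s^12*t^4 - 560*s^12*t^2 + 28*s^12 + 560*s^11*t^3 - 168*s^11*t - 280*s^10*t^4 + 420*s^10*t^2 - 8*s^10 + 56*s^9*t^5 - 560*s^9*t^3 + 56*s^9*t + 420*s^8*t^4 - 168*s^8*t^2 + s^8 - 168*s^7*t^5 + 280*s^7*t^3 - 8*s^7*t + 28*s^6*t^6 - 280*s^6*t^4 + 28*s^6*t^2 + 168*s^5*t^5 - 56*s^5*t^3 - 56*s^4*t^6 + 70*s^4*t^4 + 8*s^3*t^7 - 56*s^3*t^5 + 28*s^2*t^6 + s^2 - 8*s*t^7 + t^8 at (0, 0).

The Hessian of f at 0 has rank 1. Corank 1: A-series; mu = 7 gives A_7.

Type A7, Milnor number mu = 7.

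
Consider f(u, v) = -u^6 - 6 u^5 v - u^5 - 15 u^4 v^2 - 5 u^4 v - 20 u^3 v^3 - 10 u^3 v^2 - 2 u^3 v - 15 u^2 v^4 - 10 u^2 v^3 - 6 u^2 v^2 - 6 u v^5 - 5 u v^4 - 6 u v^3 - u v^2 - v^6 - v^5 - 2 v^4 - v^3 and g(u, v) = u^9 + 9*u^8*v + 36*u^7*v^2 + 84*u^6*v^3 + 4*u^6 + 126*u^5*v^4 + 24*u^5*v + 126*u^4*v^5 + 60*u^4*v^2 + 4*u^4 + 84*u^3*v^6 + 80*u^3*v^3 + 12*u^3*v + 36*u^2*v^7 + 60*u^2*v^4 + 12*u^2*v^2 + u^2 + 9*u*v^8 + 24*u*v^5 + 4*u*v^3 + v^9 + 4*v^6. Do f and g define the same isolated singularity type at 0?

No.

The Hessian of f at 0 has rank 0. Corank 2; j^3 = -v^2*(u + v) has shape L^2 M (L != M), so D-series; mu = 7 gives D_7. The Hessian of g at 0 has rank 1. Corank 1: A-series; mu = 8 gives A_8. f is D_7 but g is A_8, hence not right-equivalent.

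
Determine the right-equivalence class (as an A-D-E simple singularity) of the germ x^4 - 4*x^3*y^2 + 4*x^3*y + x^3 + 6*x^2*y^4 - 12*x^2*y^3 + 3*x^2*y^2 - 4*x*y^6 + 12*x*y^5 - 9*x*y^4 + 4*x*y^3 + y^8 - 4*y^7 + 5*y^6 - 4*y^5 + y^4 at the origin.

The Hessian of f at 0 has rank 0. Corank 2; j^3 = x^3 is a perfect cube, so E-series; the 4-jet and mu = 6 give E_6.

E_6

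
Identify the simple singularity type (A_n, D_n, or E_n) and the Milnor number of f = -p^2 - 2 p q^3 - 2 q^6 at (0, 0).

The Hessian of f at 0 is [[-2, 0], [0, 0]] with rank 1, so corank 1. A Groebner basis of the Jacobian ideal J(f) in C{p,q} is {p*q^2, p + q^3, p^2}; counting standard monomials gives mu = 5. Corank 1: A-series; mu = 5 gives A_5.

Type A_5, Milnor number mu = 5.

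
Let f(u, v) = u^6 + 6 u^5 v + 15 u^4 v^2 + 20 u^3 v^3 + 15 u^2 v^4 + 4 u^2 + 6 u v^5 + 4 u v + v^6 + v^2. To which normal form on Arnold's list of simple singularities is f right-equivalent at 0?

The Hessian of f at 0 is [[8, 4], [4, 2]] with rank 1, so corank 1. A Groebner basis of the Jacobian ideal J(f) in C{u,v} is {v^5, u + v/2}; counting standard monomials gives mu = 5. Corank 1: A-series; mu = 5 gives A_5.

A5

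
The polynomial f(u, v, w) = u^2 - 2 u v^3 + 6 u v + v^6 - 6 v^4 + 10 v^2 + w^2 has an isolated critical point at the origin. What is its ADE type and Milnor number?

Type A_1, Milnor number mu = 1.

The Hessian of f at 0 is [[2, 6, 0], [6, 20, 0], [0, 0, 2]] with rank 3, so corank 0. A Groebner basis of the Jacobian ideal J(f) in C{u,v,w} is {u, v, w}; counting standard monomials gives mu = 1. Corank 0: nondegenerate Morse point, so A_1.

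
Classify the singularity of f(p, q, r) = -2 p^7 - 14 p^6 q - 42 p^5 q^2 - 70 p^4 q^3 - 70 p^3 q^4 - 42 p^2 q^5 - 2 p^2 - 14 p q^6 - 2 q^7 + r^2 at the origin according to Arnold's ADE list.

A6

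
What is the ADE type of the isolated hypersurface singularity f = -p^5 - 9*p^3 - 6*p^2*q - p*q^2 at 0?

The Hessian of f at 0 has rank 0. Corank 2; j^3 = -p*(3*p + q)^2 has shape L^2 M (L != M), so D-series; mu = 6 gives D_6.

D_{6}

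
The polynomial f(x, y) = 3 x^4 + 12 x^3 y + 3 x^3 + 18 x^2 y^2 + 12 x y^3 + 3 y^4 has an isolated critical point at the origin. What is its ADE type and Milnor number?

The Hessian of f at 0 has rank 0. Corank 2; j^3 = 3*x^3 is a perfect cube, so E-series; the 4-jet and mu = 6 give E_6.

Type E6, Milnor number mu = 6.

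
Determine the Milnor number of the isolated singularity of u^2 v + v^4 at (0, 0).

The Hessian of f at 0 has rank 0. Corank 2; j^3 = u^2*v has shape L^2 M (L != M), so D-series; mu = 5 gives D_5.

5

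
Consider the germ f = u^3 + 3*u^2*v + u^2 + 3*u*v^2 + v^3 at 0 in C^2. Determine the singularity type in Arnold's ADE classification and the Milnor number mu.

Type A_2, Milnor number mu = 2.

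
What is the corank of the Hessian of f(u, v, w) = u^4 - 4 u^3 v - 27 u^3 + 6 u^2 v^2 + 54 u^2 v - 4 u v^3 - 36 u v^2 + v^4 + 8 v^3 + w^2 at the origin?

Hessian at 0 has rank 1.

2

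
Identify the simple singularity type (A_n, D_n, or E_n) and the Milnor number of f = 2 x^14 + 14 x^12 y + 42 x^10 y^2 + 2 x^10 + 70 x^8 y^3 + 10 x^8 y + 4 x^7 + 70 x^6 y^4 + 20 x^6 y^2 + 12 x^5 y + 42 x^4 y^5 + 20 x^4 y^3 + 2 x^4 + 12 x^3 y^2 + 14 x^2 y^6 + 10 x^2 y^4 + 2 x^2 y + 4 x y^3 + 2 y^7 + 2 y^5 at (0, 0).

Type D_{8}, Milnor number mu = 8.

The Hessian of f at 0 is [[0, 0], [0, 0]] with rank 0, so corank 2. A Groebner basis of the Jacobian ideal J(f) in C{x,y} is {-x^2 + 7*x*y/2 + y^4 + 7*y^3/2, x^3 - x*y/2 - y^3/2, x^2 + x*y^2 - 7*x*y/2 - 7*y^3/2}; counting standard monomials gives mu = 8. Corank 2; j^3 = 2*x^2*y has shape L^2 M (L != M), so D-series; mu = 8 gives D_8.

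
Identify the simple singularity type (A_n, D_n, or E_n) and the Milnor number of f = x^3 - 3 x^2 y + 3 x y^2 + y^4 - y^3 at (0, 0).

Type E_6, Milnor number mu = 6.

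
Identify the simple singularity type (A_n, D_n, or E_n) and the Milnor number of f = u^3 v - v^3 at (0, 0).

The Hessian of f at 0 has rank 0. Corank 2; j^3 = -v^3 is a perfect cube, so E-series; the 4-jet and mu = 7 give E_7.

Type E7, Milnor number mu = 7.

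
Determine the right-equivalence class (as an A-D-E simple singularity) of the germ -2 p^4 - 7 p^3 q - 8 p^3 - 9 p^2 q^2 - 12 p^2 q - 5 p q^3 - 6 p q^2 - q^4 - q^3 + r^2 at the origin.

E_{7}

The Hessian of f at 0 has rank 1. Corank 2; j^3 = -(2*p + q)^3 is a perfect cube, so E-series; the 4-jet and mu = 7 give E_7.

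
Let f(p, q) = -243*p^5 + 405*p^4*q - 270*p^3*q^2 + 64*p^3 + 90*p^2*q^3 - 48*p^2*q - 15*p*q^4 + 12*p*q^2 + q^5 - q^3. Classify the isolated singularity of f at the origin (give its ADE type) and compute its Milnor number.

Type E8, Milnor number mu = 8.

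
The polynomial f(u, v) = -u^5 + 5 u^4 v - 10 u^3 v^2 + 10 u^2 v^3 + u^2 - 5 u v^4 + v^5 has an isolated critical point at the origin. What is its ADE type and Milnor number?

The Hessian of f at 0 is [[2, 0], [0, 0]] with rank 1, so corank 1. A Groebner basis of the Jacobian ideal J(f) in C{u,v} is {v^4, u}; counting standard monomials gives mu = 4. Corank 1: A-series; mu = 4 gives A_4.

Type A_{4}, Milnor number mu = 4.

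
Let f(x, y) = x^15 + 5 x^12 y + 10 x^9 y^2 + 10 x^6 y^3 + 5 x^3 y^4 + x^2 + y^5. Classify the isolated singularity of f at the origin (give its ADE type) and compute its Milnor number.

The Hessian of f at 0 has rank 1. Corank 1: A-series; mu = 4 gives A_4.

Type A_{4}, Milnor number mu = 4.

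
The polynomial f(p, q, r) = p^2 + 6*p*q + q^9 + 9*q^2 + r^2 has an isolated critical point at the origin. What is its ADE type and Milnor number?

Type A8, Milnor number mu = 8.

The Hessian of f at 0 is [[2, 6, 0], [6, 18, 0], [0, 0, 2]] with rank 2, so corank 1. A Groebner basis of the Jacobian ideal J(f) in C{p,q,r} is {q^8, p + 3*q, r}; counting standard monomials gives mu = 8. Corank 1: A-series; mu = 8 gives A_8.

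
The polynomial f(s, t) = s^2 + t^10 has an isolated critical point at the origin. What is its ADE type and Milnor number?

Type A9, Milnor number mu = 9.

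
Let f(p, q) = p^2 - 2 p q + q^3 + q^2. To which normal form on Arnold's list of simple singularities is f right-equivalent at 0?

The Hessian of f at 0 is [[2, -2], [-2, 2]] with rank 1, so corank 1. A Groebner basis of the Jacobian ideal J(f) in C{p,q} is {q^2, p - q}; counting standard monomials gives mu = 2. Corank 1: A-series; mu = 2 gives A_2.

A_2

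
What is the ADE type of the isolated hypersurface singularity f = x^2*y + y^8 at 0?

D9

The Hessian of f at 0 is [[0, 0], [0, 0]] with rank 0, so corank 2. A Groebner basis of the Jacobian ideal J(f) in C{x,y} is {x^2/8 + y^7, x^3, x*y}; counting standard monomials gives mu = 9. Corank 2; j^3 = x^2*y has shape L^2 M (L != M), so D-series; mu = 9 gives D_9.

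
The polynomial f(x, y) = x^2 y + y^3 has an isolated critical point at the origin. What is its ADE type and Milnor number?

The Hessian of f at 0 has rank 0. Corank 2; j^3 = y*(x^2 + y^2) splits into three distinct lines over C (the quadratic factor has nonzero discriminant), so D_4.

Type D_4, Milnor number mu = 4.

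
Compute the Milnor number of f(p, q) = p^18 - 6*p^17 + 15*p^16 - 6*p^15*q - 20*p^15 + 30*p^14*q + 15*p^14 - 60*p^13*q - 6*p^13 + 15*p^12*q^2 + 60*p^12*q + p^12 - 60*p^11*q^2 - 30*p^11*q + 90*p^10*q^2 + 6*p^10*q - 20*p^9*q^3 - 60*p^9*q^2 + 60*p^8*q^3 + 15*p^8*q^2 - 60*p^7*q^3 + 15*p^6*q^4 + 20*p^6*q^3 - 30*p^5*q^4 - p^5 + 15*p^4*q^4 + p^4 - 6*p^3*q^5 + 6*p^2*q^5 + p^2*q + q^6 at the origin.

The Hessian of f at 0 has rank 0. Corank 2; j^3 = p^2*q has shape L^2 M (L != M), so D-series; mu = 7 gives D_7.

7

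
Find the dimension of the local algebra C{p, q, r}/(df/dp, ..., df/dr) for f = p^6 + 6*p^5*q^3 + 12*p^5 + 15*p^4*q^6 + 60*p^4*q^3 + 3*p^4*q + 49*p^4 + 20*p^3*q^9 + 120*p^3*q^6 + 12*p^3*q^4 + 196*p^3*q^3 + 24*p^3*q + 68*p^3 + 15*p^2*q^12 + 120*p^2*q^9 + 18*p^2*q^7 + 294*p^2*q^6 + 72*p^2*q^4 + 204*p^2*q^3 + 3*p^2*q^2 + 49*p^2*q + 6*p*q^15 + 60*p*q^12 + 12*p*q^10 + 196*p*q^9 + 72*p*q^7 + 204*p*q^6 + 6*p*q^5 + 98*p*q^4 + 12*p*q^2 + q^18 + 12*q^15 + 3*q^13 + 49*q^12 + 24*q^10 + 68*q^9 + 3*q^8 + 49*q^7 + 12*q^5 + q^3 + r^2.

The Hessian of f at 0 has rank 1. Corank 2; j^3 = (4*p + q)*(17*p^2 + 8*p*q + q^2) splits into three distinct lines over C (the quadratic factor has nonzero discriminant), so D_4.

4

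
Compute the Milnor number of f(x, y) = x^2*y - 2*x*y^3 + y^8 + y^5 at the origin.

9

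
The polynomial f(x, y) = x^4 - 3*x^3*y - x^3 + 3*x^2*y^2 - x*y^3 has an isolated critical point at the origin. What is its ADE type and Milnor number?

Type E7, Milnor number mu = 7.

The Hessian of f at 0 is [[0, 0], [0, 0]] with rank 0, so corank 2. A Groebner basis of the Jacobian ideal J(f) in C{x,y} is {3*x^2 + y^4 + y^3, x^3, x^2*y - x^2 - y^3/3, -2*x^2 + x*y^2 - 2*y^3/3}; counting standard monomials gives mu = 7. Corank 2; j^3 = -x^3 is a perfect cube, so E-series; the 4-jet and mu = 7 give E_7.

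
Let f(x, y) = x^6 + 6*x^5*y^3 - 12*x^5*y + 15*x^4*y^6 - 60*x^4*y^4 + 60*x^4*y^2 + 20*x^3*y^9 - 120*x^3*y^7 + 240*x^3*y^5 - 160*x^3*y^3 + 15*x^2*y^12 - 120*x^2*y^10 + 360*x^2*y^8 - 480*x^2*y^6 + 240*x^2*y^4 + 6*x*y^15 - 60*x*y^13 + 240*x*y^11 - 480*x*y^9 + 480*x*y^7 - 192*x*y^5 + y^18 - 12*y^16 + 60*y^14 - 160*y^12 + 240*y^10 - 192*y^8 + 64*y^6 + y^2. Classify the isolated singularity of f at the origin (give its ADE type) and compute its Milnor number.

Type A_{5}, Milnor number mu = 5.

The Hessian of f at 0 is [[0, 0], [0, 2]] with rank 1, so corank 1. A Groebner basis of the Jacobian ideal J(f) in C{x,y} is {x^5, y}; counting standard monomials gives mu = 5. Corank 1: A-series; mu = 5 gives A_5.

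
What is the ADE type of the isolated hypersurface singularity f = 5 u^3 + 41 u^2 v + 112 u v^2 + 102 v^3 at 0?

The Hessian of f at 0 has rank 0. Corank 2; j^3 = (u + 3*v)*(5*u^2 + 26*u*v + 34*v^2) splits into three distinct lines over C (the quadratic factor has nonzero discriminant), so D_4.

D4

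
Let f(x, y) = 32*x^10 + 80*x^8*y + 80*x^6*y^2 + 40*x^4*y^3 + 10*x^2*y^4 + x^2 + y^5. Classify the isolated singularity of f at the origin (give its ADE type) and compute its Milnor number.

The Hessian of f at 0 is [[2, 0], [0, 0]] with rank 1, so corank 1. A Groebner basis of the Jacobian ideal J(f) in C{x,y} is {y^4, x}; counting standard monomials gives mu = 4. Corank 1: A-series; mu = 4 gives A_4.

Type A4, Milnor number mu = 4.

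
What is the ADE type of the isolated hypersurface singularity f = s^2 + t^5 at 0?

A4

The Hessian of f at 0 has rank 1. Corank 1: A-series; mu = 4 gives A_4.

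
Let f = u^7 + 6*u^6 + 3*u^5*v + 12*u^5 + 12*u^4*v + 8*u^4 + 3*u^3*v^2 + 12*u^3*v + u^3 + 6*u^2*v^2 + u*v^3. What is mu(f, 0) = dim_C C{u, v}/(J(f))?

7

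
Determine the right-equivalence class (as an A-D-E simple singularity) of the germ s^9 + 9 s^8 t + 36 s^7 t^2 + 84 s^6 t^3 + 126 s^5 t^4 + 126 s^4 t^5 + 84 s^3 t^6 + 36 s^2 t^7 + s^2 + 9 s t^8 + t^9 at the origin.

A_{8}

The Hessian of f at 0 has rank 1. Corank 1: A-series; mu = 8 gives A_8.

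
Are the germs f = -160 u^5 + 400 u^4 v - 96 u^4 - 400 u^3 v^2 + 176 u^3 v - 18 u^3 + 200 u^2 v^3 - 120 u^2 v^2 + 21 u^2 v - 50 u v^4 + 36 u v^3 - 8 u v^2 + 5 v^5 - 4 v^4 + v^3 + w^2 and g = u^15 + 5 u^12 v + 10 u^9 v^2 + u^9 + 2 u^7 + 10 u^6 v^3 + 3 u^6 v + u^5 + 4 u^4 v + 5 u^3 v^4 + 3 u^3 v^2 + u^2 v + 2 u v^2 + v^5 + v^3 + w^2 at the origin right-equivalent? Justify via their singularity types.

Yes.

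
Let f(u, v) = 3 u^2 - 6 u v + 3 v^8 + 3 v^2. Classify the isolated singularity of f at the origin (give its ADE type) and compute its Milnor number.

The Hessian of f at 0 is [[6, -6], [-6, 6]] with rank 1, so corank 1. A Groebner basis of the Jacobian ideal J(f) in C{u,v} is {v^7, u - v}; counting standard monomials gives mu = 7. Corank 1: A-series; mu = 7 gives A_7.

Type A_7, Milnor number mu = 7.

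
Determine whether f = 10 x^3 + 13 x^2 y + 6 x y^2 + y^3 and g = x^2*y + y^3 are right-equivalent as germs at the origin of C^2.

Yes.

The Hessian of f at 0 has rank 0. Corank 2; j^3 = (2*x + y)*(5*x^2 + 4*x*y + y^2) splits into three distinct lines over C (the quadratic factor has nonzero discriminant), so D_4. The Hessian of g at 0 has rank 0. Corank 2; j^3 = y*(x^2 + y^2) splits into three distinct lines over C (the quadratic factor has nonzero discriminant), so D_4. Both have type D_4, hence right-equivalent.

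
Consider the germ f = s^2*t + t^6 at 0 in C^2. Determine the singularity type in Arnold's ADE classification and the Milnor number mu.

Type D_7, Milnor number mu = 7.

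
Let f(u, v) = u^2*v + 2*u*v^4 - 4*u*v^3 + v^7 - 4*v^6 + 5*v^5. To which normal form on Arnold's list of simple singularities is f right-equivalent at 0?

The Hessian of f at 0 has rank 0. Corank 2; j^3 = u^2*v has shape L^2 M (L != M), so D-series; mu = 6 gives D_6.

D_{6}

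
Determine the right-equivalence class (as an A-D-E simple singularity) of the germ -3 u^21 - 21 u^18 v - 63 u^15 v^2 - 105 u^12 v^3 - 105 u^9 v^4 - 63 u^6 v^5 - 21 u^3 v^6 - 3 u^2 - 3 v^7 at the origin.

A_{6}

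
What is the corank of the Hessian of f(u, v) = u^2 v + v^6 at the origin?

2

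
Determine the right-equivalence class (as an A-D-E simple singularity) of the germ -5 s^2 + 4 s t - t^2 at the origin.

A1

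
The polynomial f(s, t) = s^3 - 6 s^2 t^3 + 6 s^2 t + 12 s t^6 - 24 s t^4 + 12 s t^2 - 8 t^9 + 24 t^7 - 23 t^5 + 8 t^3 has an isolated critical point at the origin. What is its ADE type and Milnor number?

Type E_8, Milnor number mu = 8.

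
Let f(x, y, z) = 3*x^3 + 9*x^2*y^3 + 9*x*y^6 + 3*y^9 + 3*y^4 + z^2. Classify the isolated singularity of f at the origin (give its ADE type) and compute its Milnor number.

The Hessian of f at 0 is [[0, 0, 0], [0, 0, 0], [0, 0, 2]] with rank 1, so corank 2. A Groebner basis of the Jacobian ideal J(f) in C{x,y,z} is {y^3, x^2, z}; counting standard monomials gives mu = 6. Corank 2; j^3 = 3*x^3 is a perfect cube, so E-series; the 4-jet and mu = 6 give E_6.

Type E6, Milnor number mu = 6.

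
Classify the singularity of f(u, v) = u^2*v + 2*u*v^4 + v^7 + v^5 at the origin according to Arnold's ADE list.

The Hessian of f at 0 is [[0, 0], [0, 0]] with rank 0, so corank 2. A Groebner basis of the Jacobian ideal J(f) in C{u,v} is {u*v + v^4, u*v^2, u^2 - 5*u*v}; counting standard monomials gives mu = 6. Corank 2; j^3 = u^2*v has shape L^2 M (L != M), so D-series; mu = 6 gives D_6.

D_{6}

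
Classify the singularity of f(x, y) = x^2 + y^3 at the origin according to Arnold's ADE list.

The Hessian of f at 0 is [[2, 0], [0, 0]] with rank 1, so corank 1. A Groebner basis of the Jacobian ideal J(f) in C{x,y} is {y^2, x}; counting standard monomials gives mu = 2. Corank 1: A-series; mu = 2 gives A_2.

A_2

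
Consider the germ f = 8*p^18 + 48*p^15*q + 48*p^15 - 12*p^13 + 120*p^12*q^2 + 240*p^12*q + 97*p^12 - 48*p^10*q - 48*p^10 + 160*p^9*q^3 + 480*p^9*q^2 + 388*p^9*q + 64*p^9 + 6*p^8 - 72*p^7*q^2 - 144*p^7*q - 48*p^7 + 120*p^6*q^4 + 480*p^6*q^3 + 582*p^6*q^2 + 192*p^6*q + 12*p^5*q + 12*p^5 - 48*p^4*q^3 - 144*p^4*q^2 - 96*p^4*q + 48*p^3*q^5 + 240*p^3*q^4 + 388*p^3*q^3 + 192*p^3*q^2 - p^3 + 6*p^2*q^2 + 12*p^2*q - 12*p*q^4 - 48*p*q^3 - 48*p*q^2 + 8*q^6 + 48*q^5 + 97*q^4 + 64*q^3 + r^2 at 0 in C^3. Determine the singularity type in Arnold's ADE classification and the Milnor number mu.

Type E_6, Milnor number mu = 6.

The Hessian of f at 0 is [[0, 0, 0], [0, 0, 0], [0, 0, 2]] with rank 1, so corank 2. A Groebner basis of the Jacobian ideal J(f) in C{p,q,r} is {p^3 - 12*p^2 + 96*p*q - 192*q^2, p^2*q - 2*p^2 + 16*p*q - 32*q^2, -p^2/4 + p*q^2 + 2*p*q - 4*q^2, q^3, r}; counting standard monomials gives mu = 6. Corank 2; j^3 = -(p - 4*q)^3 is a perfect cube, so E-series; the 4-jet and mu = 6 give E_6.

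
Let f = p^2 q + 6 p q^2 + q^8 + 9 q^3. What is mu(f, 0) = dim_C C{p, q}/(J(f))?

9

The Hessian of f at 0 has rank 0. Corank 2; j^3 = q*(p + 3*q)^2 has shape L^2 M (L != M), so D-series; mu = 9 gives D_9.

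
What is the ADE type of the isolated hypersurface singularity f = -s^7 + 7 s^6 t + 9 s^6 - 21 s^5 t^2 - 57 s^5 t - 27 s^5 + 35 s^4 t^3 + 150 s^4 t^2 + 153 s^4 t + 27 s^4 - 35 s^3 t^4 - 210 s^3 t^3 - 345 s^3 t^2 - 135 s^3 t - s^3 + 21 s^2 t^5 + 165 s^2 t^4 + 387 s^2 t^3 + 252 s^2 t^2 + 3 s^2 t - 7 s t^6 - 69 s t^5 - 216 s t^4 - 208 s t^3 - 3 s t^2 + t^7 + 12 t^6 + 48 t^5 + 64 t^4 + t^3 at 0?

E_7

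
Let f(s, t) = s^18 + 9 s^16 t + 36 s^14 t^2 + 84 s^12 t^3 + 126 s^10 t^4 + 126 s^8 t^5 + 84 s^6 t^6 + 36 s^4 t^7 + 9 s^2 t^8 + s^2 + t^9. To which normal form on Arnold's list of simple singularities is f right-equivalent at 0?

The Hessian of f at 0 is [[2, 0], [0, 0]] with rank 1, so corank 1. A Groebner basis of the Jacobian ideal J(f) in C{s,t} is {t^8, s}; counting standard monomials gives mu = 8. Corank 1: A-series; mu = 8 gives A_8.

A_8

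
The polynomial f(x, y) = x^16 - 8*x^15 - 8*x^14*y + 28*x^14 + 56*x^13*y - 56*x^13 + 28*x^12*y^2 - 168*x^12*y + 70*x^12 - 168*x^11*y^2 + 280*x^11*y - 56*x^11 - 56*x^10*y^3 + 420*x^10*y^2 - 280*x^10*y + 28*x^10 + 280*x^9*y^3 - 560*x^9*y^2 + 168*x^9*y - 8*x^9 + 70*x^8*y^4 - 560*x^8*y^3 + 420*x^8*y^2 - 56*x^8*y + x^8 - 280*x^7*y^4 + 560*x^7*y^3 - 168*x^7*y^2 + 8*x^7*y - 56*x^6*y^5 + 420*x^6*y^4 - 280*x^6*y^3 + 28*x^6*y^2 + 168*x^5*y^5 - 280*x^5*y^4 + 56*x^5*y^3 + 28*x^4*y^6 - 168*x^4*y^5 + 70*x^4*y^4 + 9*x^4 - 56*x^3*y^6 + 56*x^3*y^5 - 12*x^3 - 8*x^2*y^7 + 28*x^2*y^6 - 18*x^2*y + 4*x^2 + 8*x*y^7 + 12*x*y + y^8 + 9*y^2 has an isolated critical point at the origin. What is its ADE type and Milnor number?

Type A_{7}, Milnor number mu = 7.

The Hessian of f at 0 has rank 1. Corank 1: A-series; mu = 7 gives A_7.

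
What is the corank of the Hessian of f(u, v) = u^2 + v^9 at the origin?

1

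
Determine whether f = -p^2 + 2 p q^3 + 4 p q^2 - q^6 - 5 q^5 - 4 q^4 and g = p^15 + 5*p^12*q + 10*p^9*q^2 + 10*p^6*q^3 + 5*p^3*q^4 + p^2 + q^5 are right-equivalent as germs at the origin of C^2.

Yes.

The Hessian of f at 0 is [[-2, 0], [0, 0]] with rank 1, so corank 1. A Groebner basis of the Jacobian ideal J(f) in C{p,q} is {-p + q^3 + 2*q^2, p^2, p*q - 2*p + 4*q^2}; counting standard monomials gives mu = 4. Corank 1: A-series; mu = 4 gives A_4. The Hessian of g at 0 is [[2, 0], [0, 0]] with rank 1, so corank 1. A Groebner basis of the Jacobian ideal J(g) in C{p,q} is {q^4, p}; counting standard monomials gives mu = 4. Corank 1: A-series; mu = 4 gives A_4. Both have type A_4, hence right-equivalent.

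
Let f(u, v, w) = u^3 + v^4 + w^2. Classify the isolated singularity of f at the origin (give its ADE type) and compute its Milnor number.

The Hessian of f at 0 is [[0, 0, 0], [0, 0, 0], [0, 0, 2]] with rank 1, so corank 2. A Groebner basis of the Jacobian ideal J(f) in C{u,v,w} is {v^3, u^2, w}; counting standard monomials gives mu = 6. Corank 2; j^3 = u^3 is a perfect cube, so E-series; the 4-jet and mu = 6 give E_6.

Type E_6, Milnor number mu = 6.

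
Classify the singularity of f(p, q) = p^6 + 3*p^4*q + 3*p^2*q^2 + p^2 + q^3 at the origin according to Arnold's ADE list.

The Hessian of f at 0 is [[2, 0], [0, 0]] with rank 1, so corank 1. A Groebner basis of the Jacobian ideal J(f) in C{p,q} is {q^2, p}; counting standard monomials gives mu = 2. Corank 1: A-series; mu = 2 gives A_2.

A_{2}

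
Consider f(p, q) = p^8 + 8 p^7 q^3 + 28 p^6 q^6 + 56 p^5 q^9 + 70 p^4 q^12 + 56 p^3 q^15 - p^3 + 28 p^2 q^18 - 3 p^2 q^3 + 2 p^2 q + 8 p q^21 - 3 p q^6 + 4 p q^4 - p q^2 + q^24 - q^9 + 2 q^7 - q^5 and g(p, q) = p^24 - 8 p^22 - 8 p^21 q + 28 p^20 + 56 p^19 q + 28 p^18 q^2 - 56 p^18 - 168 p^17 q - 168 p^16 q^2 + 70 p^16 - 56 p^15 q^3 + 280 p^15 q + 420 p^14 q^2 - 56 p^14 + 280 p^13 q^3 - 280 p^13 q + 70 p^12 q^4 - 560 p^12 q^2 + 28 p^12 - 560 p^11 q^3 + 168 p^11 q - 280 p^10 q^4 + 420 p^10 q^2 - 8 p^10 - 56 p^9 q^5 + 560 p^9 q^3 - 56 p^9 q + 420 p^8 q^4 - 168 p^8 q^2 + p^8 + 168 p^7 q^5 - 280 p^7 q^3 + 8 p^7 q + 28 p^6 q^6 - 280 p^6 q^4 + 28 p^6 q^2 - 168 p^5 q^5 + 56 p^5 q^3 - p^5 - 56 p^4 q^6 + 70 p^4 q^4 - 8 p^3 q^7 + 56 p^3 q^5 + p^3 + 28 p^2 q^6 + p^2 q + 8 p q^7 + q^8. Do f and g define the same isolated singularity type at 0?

Yes.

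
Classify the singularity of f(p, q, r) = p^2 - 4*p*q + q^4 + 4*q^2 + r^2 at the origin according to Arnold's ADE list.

A_{3}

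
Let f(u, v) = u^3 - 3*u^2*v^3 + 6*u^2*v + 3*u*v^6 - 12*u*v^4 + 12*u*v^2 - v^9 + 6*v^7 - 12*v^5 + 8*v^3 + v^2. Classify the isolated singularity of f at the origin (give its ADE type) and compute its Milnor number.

The Hessian of f at 0 has rank 1. Corank 1: A-series; mu = 2 gives A_2.

Type A2, Milnor number mu = 2.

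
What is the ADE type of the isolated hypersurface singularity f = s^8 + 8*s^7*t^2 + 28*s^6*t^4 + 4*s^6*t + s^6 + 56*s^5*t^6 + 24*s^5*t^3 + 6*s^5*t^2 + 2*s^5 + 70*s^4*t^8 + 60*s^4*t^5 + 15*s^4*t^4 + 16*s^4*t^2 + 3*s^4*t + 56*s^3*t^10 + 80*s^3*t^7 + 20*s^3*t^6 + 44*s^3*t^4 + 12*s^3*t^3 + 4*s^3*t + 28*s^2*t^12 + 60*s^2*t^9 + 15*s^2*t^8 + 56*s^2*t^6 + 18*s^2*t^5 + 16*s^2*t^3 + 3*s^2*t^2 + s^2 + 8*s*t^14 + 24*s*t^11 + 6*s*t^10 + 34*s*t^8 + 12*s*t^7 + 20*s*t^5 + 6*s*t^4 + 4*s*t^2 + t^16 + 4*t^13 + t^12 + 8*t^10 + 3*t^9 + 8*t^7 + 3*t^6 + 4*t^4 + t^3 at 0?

A2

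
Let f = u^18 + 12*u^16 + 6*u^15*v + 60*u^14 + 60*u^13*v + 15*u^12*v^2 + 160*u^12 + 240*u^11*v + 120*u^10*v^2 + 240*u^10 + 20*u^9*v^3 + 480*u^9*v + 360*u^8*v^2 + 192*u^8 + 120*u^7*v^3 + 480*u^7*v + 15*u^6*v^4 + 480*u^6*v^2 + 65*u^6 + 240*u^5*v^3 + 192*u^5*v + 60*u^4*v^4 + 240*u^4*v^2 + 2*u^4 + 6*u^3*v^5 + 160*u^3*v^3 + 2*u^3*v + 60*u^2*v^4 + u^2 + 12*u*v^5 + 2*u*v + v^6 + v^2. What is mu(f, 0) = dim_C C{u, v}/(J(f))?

5

The Hessian of f at 0 is [[2, 2], [2, 2]] with rank 1, so corank 1. A Groebner basis of the Jacobian ideal J(f) in C{u,v} is {u*v^2 + u + v, -u + v^3 - v, u^2 + 2*u*v + v^2}; counting standard monomials gives mu = 5. Corank 1: A-series; mu = 5 gives A_5.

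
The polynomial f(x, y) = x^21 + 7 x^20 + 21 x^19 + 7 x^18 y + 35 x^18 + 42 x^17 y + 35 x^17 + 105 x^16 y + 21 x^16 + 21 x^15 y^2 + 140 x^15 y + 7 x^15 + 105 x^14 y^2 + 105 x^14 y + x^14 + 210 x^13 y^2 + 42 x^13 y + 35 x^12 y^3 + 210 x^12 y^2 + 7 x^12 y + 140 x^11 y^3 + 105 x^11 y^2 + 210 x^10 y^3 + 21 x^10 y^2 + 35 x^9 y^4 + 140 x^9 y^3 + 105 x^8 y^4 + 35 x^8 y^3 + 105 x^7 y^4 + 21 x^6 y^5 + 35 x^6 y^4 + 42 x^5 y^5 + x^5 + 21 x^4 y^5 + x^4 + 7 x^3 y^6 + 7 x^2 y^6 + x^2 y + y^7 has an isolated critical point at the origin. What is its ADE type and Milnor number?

Type D8, Milnor number mu = 8.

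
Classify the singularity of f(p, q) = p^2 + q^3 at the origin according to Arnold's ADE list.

The Hessian of f at 0 has rank 1. Corank 1: A-series; mu = 2 gives A_2.

A_2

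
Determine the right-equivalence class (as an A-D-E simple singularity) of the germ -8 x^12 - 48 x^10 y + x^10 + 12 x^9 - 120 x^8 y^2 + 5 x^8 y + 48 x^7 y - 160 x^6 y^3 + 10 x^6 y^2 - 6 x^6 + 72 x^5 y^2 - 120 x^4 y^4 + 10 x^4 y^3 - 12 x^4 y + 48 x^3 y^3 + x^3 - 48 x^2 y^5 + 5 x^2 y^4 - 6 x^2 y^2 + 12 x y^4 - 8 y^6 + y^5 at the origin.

The Hessian of f at 0 has rank 0. Corank 2; j^3 = x^3 is a perfect cube, so E-series; the 5-jet and mu = 8 give E_8.

E_8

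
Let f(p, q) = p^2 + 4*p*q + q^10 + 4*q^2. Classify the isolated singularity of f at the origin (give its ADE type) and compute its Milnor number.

Type A_9, Milnor number mu = 9.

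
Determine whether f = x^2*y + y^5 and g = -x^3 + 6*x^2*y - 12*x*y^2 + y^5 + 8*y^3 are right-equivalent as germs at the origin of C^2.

The Hessian of f at 0 has rank 0. Corank 2; j^3 = x^2*y has shape L^2 M (L != M), so D-series; mu = 6 gives D_6. The Hessian of g at 0 has rank 0. Corank 2; j^3 = -(x - 2*y)^3 is a perfect cube, so E-series; the 5-jet and mu = 8 give E_8. f is D_6 but g is E_8, hence not right-equivalent.

No.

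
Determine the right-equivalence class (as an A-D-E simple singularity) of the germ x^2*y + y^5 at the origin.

D_{6}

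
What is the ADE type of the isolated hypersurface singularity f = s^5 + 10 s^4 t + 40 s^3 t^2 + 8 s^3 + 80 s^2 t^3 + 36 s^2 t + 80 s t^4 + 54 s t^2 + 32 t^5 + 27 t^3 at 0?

E_8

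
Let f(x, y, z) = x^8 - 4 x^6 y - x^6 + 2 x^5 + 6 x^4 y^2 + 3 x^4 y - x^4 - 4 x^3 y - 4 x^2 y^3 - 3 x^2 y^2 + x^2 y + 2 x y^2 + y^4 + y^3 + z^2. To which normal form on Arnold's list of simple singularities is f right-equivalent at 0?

D_5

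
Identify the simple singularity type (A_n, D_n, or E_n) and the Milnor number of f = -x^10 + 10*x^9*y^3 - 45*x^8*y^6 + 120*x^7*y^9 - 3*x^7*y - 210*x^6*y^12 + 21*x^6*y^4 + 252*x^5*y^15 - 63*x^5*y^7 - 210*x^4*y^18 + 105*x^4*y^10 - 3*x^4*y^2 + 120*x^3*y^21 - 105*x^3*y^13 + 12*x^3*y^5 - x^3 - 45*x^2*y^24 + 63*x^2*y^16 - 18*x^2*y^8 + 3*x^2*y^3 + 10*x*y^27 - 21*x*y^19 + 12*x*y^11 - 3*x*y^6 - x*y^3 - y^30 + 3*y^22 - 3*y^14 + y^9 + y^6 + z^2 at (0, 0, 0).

The Hessian of f at 0 is [[0, 0, 0], [0, 0, 0], [0, 0, 2]] with rank 1, so corank 2. A Groebner basis of the Jacobian ideal J(f) in C{x,y,z} is {x^3, x*y^2, 3*x^2 + y^3, z}; counting standard monomials gives mu = 7. Corank 2; j^3 = -x^3 is a perfect cube, so E-series; the 4-jet and mu = 7 give E_7.

Type E_{7}, Milnor number mu = 7.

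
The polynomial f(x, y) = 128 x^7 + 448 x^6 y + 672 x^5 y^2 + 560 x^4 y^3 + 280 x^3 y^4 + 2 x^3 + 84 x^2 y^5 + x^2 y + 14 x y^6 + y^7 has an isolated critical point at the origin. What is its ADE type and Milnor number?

The Hessian of f at 0 has rank 0. Corank 2; j^3 = x^2*(2*x + y) has shape L^2 M (L != M), so D-series; mu = 8 gives D_8.

Type D8, Milnor number mu = 8.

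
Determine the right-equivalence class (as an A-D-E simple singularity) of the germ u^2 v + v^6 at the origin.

D_7

The Hessian of f at 0 has rank 0. Corank 2; j^3 = u^2*v has shape L^2 M (L != M), so D-series; mu = 7 gives D_7.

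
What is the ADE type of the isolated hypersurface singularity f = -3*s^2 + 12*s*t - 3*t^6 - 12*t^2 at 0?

A_{5}

The Hessian of f at 0 is [[-6, 12], [12, -24]] with rank 1, so corank 1. A Groebner basis of the Jacobian ideal J(f) in C{s,t} is {t^5, s - 2*t}; counting standard monomials gives mu = 5. Corank 1: A-series; mu = 5 gives A_5.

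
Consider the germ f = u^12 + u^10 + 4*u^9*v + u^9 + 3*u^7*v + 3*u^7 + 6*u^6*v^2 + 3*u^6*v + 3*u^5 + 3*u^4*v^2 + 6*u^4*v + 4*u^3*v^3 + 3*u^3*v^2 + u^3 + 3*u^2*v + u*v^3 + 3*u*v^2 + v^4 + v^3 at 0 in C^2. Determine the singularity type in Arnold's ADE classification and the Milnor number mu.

The Hessian of f at 0 has rank 0. Corank 2; j^3 = (u + v)^3 is a perfect cube, so E-series; the 4-jet and mu = 7 give E_7.

Type E_{7}, Milnor number mu = 7.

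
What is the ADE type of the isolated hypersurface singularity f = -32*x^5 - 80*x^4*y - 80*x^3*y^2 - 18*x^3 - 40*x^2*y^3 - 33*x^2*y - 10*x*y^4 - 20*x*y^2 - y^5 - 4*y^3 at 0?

D_6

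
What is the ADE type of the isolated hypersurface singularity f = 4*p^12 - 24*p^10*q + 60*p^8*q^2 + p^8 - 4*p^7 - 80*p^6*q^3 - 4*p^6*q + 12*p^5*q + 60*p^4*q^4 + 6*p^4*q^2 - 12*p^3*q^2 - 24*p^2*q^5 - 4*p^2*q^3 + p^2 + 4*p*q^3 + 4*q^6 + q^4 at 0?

A_{3}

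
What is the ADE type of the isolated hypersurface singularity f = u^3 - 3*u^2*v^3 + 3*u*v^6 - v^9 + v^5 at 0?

E_{8}

The Hessian of f at 0 has rank 0. Corank 2; j^3 = u^3 is a perfect cube, so E-series; the 5-jet and mu = 8 give E_8.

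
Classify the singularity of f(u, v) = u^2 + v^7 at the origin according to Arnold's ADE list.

The Hessian of f at 0 is [[2, 0], [0, 0]] with rank 1, so corank 1. A Groebner basis of the Jacobian ideal J(f) in C{u,v} is {v^6, u}; counting standard monomials gives mu = 6. Corank 1: A-series; mu = 6 gives A_6.

A_6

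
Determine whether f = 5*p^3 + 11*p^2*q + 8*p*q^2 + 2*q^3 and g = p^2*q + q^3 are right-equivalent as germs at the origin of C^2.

The Hessian of f at 0 has rank 0. Corank 2; j^3 = (p + q)*(5*p^2 + 6*p*q + 2*q^2) splits into three distinct lines over C (the quadratic factor has nonzero discriminant), so D_4. The Hessian of g at 0 has rank 0. Corank 2; j^3 = q*(p^2 + q^2) splits into three distinct lines over C (the quadratic factor has nonzero discriminant), so D_4. Both have type D_4, hence right-equivalent.

Yes.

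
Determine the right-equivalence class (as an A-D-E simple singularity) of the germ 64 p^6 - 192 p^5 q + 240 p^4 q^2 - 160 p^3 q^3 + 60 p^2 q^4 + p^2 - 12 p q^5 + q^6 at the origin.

A_5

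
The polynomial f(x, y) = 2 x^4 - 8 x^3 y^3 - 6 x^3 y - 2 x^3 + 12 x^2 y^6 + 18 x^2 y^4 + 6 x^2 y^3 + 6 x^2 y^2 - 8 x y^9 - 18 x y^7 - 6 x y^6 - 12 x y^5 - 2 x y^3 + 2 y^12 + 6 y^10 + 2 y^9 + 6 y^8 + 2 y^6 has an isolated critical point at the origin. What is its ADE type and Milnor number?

The Hessian of f at 0 is [[0, 0], [0, 0]] with rank 0, so corank 2. A Groebner basis of the Jacobian ideal J(f) in C{x,y} is {3*x^2 + y^4 + y^3, x^3, x^2*y - x^2 - y^3/3, -2*x^2 + x*y^2 - 2*y^3/3}; counting standard monomials gives mu = 7. Corank 2; j^3 = -2*x^3 is a perfect cube, so E-series; the 4-jet and mu = 7 give E_7.

Type E_{7}, Milnor number mu = 7.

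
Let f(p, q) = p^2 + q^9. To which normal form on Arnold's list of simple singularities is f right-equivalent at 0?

A_{8}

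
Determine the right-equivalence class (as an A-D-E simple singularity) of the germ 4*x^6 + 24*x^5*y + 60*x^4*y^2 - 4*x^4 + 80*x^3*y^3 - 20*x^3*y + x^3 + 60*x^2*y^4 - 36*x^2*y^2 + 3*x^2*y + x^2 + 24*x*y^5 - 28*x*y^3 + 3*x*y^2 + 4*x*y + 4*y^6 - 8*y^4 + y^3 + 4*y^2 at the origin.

A_2

The Hessian of f at 0 has rank 1. Corank 1: A-series; mu = 2 gives A_2.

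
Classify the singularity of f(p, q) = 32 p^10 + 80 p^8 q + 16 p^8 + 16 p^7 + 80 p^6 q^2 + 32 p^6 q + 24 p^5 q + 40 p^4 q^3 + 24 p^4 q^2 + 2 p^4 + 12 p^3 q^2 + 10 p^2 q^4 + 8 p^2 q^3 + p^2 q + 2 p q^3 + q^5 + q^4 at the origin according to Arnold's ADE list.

D_5

The Hessian of f at 0 is [[0, 0], [0, 0]] with rank 0, so corank 2. A Groebner basis of the Jacobian ideal J(f) in C{p,q} is {p*q^2, p*q + q^3, p^2 - 4*p*q}; counting standard monomials gives mu = 5. Corank 2; j^3 = p^2*q has shape L^2 M (L != M), so D-series; mu = 5 gives D_5.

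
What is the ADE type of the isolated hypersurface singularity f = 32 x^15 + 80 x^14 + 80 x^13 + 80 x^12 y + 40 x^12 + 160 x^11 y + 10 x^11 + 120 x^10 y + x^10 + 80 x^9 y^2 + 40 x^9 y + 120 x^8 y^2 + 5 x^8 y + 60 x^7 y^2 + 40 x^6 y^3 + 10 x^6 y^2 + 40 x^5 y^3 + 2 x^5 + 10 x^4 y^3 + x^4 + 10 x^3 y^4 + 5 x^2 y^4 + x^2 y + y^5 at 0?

The Hessian of f at 0 is [[0, 0], [0, 0]] with rank 0, so corank 2. A Groebner basis of the Jacobian ideal J(f) in C{x,y} is {x^2/5 + y^4, x^3, x*y}; counting standard monomials gives mu = 6. Corank 2; j^3 = x^2*y has shape L^2 M (L != M), so D-series; mu = 6 gives D_6.

D6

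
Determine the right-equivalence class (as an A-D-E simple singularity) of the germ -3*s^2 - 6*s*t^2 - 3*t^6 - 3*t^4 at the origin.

A5

The Hessian of f at 0 has rank 1. Corank 1: A-series; mu = 5 gives A_5.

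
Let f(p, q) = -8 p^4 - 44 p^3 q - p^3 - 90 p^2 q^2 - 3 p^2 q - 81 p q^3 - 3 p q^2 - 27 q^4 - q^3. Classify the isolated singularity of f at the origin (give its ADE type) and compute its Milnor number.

The Hessian of f at 0 is [[0, 0], [0, 0]] with rank 0, so corank 2. A Groebner basis of the Jacobian ideal J(f) in C{p,q} is {3*p^2/4 + 3*p*q/2 + q^4 + q^3/4 + 3*q^2/4, p^3 + 15*p^2/4 + 15*p*q/2 + 9*q^3/4 + 15*q^2/4, p^2*q - 9*p^2/4 - 9*p*q/2 - 7*q^3/4 - 9*q^2/4, p^2 + p*q^2 + 2*p*q + 4*q^3/3 + q^2}; counting standard monomials gives mu = 7. Corank 2; j^3 = -(p + q)^3 is a perfect cube, so E-series; the 4-jet and mu = 7 give E_7.

Type E_{7}, Milnor number mu = 7.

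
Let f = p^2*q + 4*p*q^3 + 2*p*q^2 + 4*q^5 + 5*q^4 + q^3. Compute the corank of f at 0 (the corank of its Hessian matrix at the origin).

2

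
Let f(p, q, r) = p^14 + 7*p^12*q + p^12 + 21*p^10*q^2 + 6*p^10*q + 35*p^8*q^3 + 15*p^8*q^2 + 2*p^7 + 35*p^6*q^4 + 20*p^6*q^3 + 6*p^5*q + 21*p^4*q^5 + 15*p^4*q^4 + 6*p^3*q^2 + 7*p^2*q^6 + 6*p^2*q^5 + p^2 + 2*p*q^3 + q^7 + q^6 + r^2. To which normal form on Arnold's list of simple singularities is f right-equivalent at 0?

A6

The Hessian of f at 0 has rank 2. Corank 1: A-series; mu = 6 gives A_6.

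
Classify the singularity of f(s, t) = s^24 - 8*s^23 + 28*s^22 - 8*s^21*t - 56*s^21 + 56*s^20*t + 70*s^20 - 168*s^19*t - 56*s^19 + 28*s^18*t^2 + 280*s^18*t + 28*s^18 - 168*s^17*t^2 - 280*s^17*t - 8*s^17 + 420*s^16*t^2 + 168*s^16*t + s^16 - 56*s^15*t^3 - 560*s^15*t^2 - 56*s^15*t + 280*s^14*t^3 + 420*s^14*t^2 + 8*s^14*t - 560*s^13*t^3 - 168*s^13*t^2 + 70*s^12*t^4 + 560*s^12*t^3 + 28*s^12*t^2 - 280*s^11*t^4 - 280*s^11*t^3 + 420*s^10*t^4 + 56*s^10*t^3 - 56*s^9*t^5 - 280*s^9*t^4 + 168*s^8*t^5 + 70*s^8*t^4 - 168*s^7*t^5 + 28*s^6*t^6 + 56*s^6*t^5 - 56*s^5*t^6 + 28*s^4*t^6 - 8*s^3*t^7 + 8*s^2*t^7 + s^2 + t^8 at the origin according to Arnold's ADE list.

The Hessian of f at 0 is [[2, 0], [0, 0]] with rank 1, so corank 1. A Groebner basis of the Jacobian ideal J(f) in C{s,t} is {t^7, s}; counting standard monomials gives mu = 7. Corank 1: A-series; mu = 7 gives A_7.

A_{7}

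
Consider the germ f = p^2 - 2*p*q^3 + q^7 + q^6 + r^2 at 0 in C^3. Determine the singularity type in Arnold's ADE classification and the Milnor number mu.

The Hessian of f at 0 has rank 2. Corank 1: A-series; mu = 6 gives A_6.

Type A_6, Milnor number mu = 6.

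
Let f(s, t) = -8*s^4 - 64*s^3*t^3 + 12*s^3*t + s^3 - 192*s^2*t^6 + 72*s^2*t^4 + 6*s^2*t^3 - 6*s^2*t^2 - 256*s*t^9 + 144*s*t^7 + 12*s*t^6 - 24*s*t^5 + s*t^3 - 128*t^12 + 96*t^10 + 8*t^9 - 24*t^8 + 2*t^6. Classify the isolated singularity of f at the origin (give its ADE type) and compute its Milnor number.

The Hessian of f at 0 has rank 0. Corank 2; j^3 = s^3 is a perfect cube, so E-series; the 4-jet and mu = 7 give E_7.

Type E_{7}, Milnor number mu = 7.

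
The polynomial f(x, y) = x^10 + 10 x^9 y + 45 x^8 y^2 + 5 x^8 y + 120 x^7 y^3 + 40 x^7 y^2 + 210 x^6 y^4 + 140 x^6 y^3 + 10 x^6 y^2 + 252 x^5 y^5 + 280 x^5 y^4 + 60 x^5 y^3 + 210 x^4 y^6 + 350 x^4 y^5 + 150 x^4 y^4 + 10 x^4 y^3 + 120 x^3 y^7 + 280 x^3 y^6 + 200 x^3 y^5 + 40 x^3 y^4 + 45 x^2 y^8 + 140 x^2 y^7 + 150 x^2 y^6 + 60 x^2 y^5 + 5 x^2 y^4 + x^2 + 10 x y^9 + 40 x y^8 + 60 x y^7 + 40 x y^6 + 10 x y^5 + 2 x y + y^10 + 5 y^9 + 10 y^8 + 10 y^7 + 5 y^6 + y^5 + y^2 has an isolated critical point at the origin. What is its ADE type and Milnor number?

Type A_{4}, Milnor number mu = 4.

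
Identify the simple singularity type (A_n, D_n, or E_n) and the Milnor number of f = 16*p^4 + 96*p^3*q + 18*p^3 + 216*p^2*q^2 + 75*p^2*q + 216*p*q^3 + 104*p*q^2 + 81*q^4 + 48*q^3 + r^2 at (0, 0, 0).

The Hessian of f at 0 has rank 1. Corank 2; j^3 = (2*p + 3*q)*(3*p + 4*q)^2 has shape L^2 M (L != M), so D-series; mu = 5 gives D_5.

Type D5, Milnor number mu = 5.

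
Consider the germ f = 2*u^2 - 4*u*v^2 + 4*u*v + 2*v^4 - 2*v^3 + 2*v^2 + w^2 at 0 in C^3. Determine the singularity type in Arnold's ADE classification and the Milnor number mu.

The Hessian of f at 0 has rank 2. Corank 1: A-series; mu = 2 gives A_2.

Type A2, Milnor number mu = 2.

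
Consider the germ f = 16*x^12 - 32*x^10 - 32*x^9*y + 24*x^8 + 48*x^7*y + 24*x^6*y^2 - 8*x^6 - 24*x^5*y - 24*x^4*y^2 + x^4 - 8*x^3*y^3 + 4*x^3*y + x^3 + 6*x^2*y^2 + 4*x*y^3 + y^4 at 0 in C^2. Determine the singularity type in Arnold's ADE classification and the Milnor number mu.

Type E6, Milnor number mu = 6.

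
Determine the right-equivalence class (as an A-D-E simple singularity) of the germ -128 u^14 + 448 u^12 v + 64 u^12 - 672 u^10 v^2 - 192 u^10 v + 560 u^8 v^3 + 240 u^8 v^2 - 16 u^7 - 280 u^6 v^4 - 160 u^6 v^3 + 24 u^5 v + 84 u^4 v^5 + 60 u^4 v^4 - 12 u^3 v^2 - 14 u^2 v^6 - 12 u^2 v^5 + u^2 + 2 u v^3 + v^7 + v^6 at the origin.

A_{6}

The Hessian of f at 0 has rank 1. Corank 1: A-series; mu = 6 gives A_6.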